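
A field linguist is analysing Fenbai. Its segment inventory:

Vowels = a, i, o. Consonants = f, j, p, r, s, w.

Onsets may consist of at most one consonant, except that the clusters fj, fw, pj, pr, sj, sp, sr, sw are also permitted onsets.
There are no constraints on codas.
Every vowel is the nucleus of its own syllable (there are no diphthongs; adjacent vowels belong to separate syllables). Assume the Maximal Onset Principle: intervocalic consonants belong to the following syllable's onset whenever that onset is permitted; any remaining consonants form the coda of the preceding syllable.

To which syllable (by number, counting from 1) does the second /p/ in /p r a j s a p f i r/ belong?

Nuclei (vowels): a, a, i → 3 syllables.
Between /a/ (V1) and /a/ (V2): /js/; trying suffixes from longest down, /s/ is the first permitted one, so coda /j/ | onset /s/.
Between /a/ (V2) and /i/ (V3): /pf/ splits as /p/ + /f/ (/f/ is the longest suffix that is a licit onset).
So the parse is praj.sap.fir.
The second /p/ is in the coda of syllable 2 (/sap/).

2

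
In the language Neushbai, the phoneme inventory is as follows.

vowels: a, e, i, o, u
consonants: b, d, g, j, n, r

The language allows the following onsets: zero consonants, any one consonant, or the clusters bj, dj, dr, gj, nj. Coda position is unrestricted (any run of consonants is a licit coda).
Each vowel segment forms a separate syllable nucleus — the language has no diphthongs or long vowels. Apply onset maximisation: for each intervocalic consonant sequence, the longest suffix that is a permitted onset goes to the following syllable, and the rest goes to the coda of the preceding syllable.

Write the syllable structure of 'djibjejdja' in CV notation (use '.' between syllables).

Vowels present: i, e, a; each is a nucleus, giving 3 syllables.
V1 /i/ – V2 /e/: /bj/ is a licit onset in full, so it all attaches to the next syllable.
V2 /e/ – V3 /a/: /jdj/; trying suffixes from longest down, /dj/ is the first permitted one, so coda /j/ | onset /dj/.
Putting it together: dji.bjej.dja.
Mapping each syllable to C/V: /dji/ → CCV, /bjej/ → CCVC, /dja/ → CCV.

CCV.CCVC.CCV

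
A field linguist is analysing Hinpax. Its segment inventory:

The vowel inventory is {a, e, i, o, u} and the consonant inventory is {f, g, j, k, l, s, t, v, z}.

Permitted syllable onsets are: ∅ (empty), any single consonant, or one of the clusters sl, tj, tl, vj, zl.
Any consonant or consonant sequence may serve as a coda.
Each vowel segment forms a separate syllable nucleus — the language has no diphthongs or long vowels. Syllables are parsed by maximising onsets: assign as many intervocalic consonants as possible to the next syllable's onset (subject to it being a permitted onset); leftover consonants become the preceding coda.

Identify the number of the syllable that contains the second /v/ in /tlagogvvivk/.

3

Nuclei (vowels): a, o, i → 3 syllables.
Between /a/ (V1) and /o/ (V2): /g/ → onset of the next syllable (single consonants are always licit onsets).
Between /o/ (V2) and /i/ (V3): /gvv/ splits as /gv/ + /v/ (/v/ is the longest suffix that is a licit onset).
Putting it together: tla.gogv.vivk.
The second /v/ is in the onset of syllable 3 (/vivk/).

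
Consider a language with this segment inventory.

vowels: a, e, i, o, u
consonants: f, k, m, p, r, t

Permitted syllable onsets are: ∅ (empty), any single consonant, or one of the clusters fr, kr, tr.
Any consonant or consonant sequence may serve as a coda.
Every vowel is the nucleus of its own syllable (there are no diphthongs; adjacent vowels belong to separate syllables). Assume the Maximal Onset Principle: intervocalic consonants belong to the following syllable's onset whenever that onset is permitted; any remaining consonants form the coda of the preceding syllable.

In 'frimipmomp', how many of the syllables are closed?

The vowels are i, i, o — 3 nuclei, so 3 syllables.
σ1/σ2 boundary: /m/ is a single consonant, so it becomes the next onset.
σ2/σ3 boundary: /pm/ splits as /p/ + /m/ (/m/ is the longest suffix that is a licit onset).
So the parse is fri.mip.momp.
Classifying each syllable: /fri/ (open), /mip/ (closed), /momp/ (closed).
Closed syllables: 2.

2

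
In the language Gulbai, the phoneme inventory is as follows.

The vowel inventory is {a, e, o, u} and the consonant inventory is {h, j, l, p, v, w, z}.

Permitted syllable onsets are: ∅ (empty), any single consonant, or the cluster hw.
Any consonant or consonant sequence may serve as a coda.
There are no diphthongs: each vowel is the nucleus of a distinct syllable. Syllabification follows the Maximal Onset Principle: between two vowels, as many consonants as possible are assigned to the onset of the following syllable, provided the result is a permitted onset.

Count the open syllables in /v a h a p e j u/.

4

Vowels present: a, a, e, u; each is a nucleus, giving 4 syllables.
Between /a/ (V1) and /a/ (V2): just /h/ — single C goes to the following onset.
Between /a/ (V2) and /e/ (V3): /p/ → onset of the next syllable (single consonants are always licit onsets).
Between /e/ (V3) and /u/ (V4): /j/ → onset of the next syllable (single consonants are always licit onsets).
Result: va.ha.pe.ju.
Classifying each syllable: /va/ (open), /ha/ (open), /pe/ (open), /ju/ (open).
Open syllables: 4.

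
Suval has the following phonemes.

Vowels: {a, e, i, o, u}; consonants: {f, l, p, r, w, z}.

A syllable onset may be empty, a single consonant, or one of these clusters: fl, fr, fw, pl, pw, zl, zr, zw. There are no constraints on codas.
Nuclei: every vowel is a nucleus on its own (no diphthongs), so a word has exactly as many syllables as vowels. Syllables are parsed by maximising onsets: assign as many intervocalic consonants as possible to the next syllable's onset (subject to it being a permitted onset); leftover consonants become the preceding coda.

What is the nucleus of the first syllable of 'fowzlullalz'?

Nuclei (vowels): o, u, a → 3 syllables.
The first nucleus (vowel 1 from the left) is /o/.

o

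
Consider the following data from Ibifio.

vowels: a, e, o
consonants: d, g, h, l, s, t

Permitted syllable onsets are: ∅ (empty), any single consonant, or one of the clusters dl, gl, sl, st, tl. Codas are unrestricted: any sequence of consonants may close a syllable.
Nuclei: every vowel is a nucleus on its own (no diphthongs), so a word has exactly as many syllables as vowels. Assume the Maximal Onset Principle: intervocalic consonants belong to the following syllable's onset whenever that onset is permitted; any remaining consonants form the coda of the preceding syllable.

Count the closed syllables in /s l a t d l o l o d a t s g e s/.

The vowels are a, o, o, a, e — 5 nuclei, so 5 syllables.
V1 /a/ – V2 /o/: /tdl/; trying suffixes from longest down, /dl/ is the first permitted one, so coda /t/ | onset /dl/.
V2 /o/ – V3 /o/: /l/ is a single consonant, so it becomes the next onset.
V3 /o/ – V4 /a/: just /d/ — single C goes to the following onset.
V4 /a/ – V5 /e/: /tsg/ — longest licit onset from the right is /g/, leaving /ts/ as coda.
Putting it together: slat.dlo.lo.dats.ges.
Classifying each syllable: /slat/ (closed), /dlo/ (open), /lo/ (open), /dats/ (closed), /ges/ (closed).
Closed syllables: 3.

3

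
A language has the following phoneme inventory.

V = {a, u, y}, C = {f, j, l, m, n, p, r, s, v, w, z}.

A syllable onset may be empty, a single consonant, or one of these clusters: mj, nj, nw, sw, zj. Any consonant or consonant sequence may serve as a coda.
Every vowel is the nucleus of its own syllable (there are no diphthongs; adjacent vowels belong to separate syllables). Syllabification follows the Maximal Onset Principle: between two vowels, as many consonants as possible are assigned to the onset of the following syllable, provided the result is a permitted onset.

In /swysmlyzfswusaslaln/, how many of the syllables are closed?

Vowels present: y, y, u, a, a; each is a nucleus, giving 5 syllables.
Between /y/ (V1) and /y/ (V2): /sml/ splits as /sm/ + /l/ (/l/ is the longest suffix that is a licit onset).
Between /y/ (V2) and /u/ (V3): /zfsw/ — longest licit onset from the right is /sw/, leaving /zf/ as coda.
Between /u/ (V3) and /a/ (V4): just /s/ — single C goes to the following onset.
Between /a/ (V4) and /a/ (V5): /sl/ splits as /s/ + /l/ (/l/ is the longest suffix that is a licit onset).
Putting it together: swysm.lyzf.swu.sas.laln.
Classifying each syllable: /swysm/ (closed), /lyzf/ (closed), /swu/ (open), /sas/ (closed), /laln/ (closed).
Closed syllables: 4.

4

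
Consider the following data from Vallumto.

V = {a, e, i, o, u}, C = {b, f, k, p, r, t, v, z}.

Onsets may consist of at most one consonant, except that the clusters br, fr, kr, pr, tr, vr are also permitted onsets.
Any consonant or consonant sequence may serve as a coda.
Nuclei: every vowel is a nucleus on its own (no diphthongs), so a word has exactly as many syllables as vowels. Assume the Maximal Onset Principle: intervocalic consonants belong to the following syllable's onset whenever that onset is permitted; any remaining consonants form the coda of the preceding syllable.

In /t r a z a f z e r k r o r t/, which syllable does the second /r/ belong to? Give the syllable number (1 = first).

3

The vowels are a, a, e, o — 4 nuclei, so 4 syllables.
σ1/σ2 boundary: just /z/ — single C goes to the following onset.
σ2/σ3 boundary: /fz/ — longest licit onset from the right is /z/, leaving /f/ as coda.
σ3/σ4 boundary: cluster /rkr/ — the longest permitted-onset suffix is /kr/; onset = /kr/, preceding coda = /r/.
Result: tra.zaf.zer.krort.
The second /r/ is in the coda of syllable 3 (/zer/).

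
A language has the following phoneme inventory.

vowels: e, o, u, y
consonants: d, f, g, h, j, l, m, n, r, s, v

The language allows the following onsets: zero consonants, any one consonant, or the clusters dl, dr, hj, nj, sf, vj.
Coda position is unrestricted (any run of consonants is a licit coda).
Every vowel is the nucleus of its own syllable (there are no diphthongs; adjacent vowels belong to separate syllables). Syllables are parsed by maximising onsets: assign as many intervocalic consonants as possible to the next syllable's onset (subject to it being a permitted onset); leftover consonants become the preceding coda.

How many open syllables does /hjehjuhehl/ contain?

The vowels are e, u, e — 3 nuclei, so 3 syllables.
Between /e/ (V1) and /u/ (V2): /hj/ is a licit onset in full, so it all attaches to the next syllable.
Between /u/ (V2) and /e/ (V3): just /h/ — single C goes to the following onset.
Syllabification: hje.hju.hehl.
Classifying each syllable: /hje/ (open), /hju/ (open), /hehl/ (closed).
Open syllables: 2.

2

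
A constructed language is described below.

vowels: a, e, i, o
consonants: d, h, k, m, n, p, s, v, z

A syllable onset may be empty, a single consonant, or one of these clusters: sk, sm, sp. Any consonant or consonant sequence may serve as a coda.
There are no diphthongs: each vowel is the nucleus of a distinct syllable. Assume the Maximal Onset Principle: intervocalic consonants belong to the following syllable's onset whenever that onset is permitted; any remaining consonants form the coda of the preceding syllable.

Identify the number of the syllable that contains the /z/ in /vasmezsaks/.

Vowels present: a, e, a; each is a nucleus, giving 3 syllables.
σ1/σ2 boundary: /sm/ — entire cluster is a permitted onset → onset /sm/, coda ∅.
σ2/σ3 boundary: /zs/; trying suffixes from longest down, /s/ is the first permitted one, so coda /z/ | onset /s/.
Syllabification: va.smez.saks.
The /z/ is in the coda of syllable 2 (/smez/).

2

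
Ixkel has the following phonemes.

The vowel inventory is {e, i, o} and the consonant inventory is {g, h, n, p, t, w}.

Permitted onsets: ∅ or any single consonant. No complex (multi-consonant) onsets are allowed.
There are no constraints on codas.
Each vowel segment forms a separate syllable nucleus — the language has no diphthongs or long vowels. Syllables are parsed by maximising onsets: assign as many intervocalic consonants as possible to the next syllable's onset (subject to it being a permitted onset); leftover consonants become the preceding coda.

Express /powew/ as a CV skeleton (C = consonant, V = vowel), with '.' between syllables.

Nuclei (vowels): o, e → 2 syllables.
Between /o/ (V1) and /e/ (V2): just /w/ — single C goes to the following onset.
Putting it together: po.wew.
Mapping each syllable to C/V: /po/ → CV, /wew/ → CVC.

CV.CVC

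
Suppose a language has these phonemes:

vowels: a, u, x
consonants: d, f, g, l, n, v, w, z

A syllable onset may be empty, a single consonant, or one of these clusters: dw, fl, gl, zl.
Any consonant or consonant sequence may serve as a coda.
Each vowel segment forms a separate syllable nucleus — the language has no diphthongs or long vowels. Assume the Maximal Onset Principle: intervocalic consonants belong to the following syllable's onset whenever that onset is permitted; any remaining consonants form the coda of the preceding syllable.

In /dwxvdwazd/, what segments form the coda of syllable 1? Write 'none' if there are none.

v

Vowels present: x, a; each is a nucleus, giving 2 syllables.
σ1/σ2 boundary: cluster /vdw/ — the longest permitted-onset suffix is /dw/; onset = /dw/, preceding coda = /v/.
Putting it together: dwxv.dwazd.
Syllable 1 is /dwxv/: onset /dw/, nucleus /x/, coda /v/.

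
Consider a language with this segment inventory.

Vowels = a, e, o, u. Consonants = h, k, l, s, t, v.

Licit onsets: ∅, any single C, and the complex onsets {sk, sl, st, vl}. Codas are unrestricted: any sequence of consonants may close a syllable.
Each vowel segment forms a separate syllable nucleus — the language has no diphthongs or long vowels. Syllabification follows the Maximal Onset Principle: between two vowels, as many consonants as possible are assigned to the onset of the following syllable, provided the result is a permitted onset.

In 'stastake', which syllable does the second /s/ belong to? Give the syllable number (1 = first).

Vowels present: a, a, e; each is a nucleus, giving 3 syllables.
Between /a/ (V1) and /a/ (V2): cluster /st/ — /st/ is itself a permitted onset, so the whole cluster goes right; preceding coda = ∅.
Between /a/ (V2) and /e/ (V3): just /k/ — single C goes to the following onset.
Putting it together: sta.sta.ke.
The second /s/ is in the onset of syllable 2 (/sta/).

2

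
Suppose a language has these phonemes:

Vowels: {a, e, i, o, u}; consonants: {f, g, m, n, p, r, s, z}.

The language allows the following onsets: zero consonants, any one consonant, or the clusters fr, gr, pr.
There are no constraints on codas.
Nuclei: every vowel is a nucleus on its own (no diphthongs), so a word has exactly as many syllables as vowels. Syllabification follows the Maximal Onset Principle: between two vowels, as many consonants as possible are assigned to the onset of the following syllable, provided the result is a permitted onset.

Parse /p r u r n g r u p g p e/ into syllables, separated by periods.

Nuclei (vowels): u, u, e → 3 syllables.
Between /u/ (V1) and /u/ (V2): cluster /rngr/ — the longest permitted-onset suffix is /gr/; onset = /gr/, preceding coda = /rn/.
Between /u/ (V2) and /e/ (V3): /pgp/ splits as /pg/ + /p/ (/p/ is the longest suffix that is a licit onset).

prurn.grupg.pe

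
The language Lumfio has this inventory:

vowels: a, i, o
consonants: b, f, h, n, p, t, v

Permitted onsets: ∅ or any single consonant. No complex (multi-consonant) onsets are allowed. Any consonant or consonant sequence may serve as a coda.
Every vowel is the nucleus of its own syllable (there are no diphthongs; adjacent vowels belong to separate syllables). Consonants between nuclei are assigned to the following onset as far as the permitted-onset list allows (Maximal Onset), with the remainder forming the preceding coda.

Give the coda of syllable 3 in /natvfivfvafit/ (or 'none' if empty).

none

Vowels present: a, i, a, i; each is a nucleus, giving 4 syllables.
σ1/σ2 boundary: cluster /tvf/ — the longest permitted-onset suffix is /f/; onset = /f/, preceding coda = /tv/.
σ2/σ3 boundary: cluster /vfv/ — the longest permitted-onset suffix is /v/; onset = /v/, preceding coda = /vf/.
σ3/σ4 boundary: just /f/ — single C goes to the following onset.
Result: natv.fivf.va.fit.
Syllable 3 is /va/: onset /v/, nucleus /a/, coda ∅.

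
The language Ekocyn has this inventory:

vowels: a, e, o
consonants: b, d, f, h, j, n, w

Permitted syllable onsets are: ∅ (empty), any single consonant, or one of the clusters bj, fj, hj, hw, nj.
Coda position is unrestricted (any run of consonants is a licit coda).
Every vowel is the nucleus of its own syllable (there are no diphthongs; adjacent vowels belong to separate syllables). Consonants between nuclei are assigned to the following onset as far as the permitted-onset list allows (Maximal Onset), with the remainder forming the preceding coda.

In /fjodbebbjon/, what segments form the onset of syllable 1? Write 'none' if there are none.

fj

Vowels present: o, e, o; each is a nucleus, giving 3 syllables.
Between /o/ (V1) and /e/ (V2): /db/ splits as /d/ + /b/ (/b/ is the longest suffix that is a licit onset).
Between /e/ (V2) and /o/ (V3): /bbj/; trying suffixes from longest down, /bj/ is the first permitted one, so coda /b/ | onset /bj/.
Result: fjod.beb.bjon.
Syllable 1 is /fjod/: onset /fj/, nucleus /o/, coda /d/.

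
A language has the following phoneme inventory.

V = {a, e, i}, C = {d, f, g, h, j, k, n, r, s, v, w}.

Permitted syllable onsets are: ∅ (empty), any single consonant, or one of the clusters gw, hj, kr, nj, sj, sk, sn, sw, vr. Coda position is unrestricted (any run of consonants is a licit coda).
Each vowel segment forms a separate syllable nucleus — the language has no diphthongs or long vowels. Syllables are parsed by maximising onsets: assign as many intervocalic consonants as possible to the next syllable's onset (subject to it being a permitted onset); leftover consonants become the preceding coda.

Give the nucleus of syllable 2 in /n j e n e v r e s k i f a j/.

Vowels present: e, e, e, i, a; each is a nucleus, giving 5 syllables.
The second nucleus (vowel 2 from the left) is /e/.

e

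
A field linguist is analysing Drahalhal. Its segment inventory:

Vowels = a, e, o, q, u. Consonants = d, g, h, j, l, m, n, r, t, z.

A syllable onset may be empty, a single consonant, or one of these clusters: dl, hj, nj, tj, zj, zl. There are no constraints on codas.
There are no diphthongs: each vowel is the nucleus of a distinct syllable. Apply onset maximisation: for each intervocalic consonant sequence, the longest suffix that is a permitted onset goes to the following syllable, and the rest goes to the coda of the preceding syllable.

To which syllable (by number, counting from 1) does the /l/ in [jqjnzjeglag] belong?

Vowels present: q, e, a; each is a nucleus, giving 3 syllables.
σ1/σ2 boundary: cluster /jnzj/ — the longest permitted-onset suffix is /zj/; onset = /zj/, preceding coda = /jn/.
σ2/σ3 boundary: cluster /gl/ — the longest permitted-onset suffix is /l/; onset = /l/, preceding coda = /g/.
So the parse is jqjn.zjeg.lag.
The /l/ is in the onset of syllable 3 (/lag/).

3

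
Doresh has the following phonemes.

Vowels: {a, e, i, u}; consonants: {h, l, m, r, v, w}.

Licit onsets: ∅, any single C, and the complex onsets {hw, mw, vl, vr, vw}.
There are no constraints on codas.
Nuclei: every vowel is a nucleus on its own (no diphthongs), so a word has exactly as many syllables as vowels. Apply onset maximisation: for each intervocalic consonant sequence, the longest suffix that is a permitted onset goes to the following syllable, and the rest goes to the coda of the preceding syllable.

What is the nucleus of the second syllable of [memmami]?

Vowels present: e, a, i; each is a nucleus, giving 3 syllables.
The second nucleus (vowel 2 from the left) is /a/.

a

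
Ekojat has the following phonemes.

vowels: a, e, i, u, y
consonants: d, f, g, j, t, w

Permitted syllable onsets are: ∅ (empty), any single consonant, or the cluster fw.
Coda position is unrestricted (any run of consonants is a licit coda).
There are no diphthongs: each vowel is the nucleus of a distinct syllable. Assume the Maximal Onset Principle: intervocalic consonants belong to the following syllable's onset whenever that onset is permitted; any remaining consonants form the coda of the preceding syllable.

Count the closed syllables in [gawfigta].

Nuclei (vowels): a, i, a → 3 syllables.
/a…i/ gap (V1→V2): /wf/; trying suffixes from longest down, /f/ is the first permitted one, so coda /w/ | onset /f/.
/i…a/ gap (V2→V3): /gt/ splits as /g/ + /t/ (/t/ is the longest suffix that is a licit onset).
Putting it together: gaw.fig.ta.
Classifying each syllable: /gaw/ (closed), /fig/ (closed), /ta/ (open).
Closed syllables: 2.

2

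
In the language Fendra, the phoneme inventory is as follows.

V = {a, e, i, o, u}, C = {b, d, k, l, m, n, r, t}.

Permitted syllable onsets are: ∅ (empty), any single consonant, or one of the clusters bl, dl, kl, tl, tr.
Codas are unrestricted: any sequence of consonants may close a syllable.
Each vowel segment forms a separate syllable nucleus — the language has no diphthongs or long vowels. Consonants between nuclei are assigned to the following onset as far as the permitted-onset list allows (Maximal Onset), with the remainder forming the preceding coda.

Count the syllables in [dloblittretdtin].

The vowels are o, i, e, i — 4 nuclei, so 4 syllables.

4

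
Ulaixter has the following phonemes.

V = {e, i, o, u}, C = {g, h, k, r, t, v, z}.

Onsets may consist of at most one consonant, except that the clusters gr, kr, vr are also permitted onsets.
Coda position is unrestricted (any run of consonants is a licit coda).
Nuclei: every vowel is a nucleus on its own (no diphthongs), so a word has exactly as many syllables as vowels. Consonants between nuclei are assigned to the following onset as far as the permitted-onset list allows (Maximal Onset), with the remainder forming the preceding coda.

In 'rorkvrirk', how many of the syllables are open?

Vowels present: o, i; each is a nucleus, giving 2 syllables.
σ1/σ2 boundary: cluster /rkvr/ — the longest permitted-onset suffix is /vr/; onset = /vr/, preceding coda = /rk/.
Putting it together: rork.vrirk.
Classifying each syllable: /rork/ (closed), /vrirk/ (closed).
Open syllables: 0.

0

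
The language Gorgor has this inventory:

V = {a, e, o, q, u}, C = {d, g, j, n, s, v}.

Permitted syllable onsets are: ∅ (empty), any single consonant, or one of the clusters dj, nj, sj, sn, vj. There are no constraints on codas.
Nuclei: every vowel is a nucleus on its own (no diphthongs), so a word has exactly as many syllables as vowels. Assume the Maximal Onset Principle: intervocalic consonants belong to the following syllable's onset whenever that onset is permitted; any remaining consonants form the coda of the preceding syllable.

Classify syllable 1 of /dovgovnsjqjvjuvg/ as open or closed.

closed

Nuclei (vowels): o, o, q, u → 4 syllables.
σ1/σ2 boundary: /vg/ — longest licit onset from the right is /g/, leaving /v/ as coda.
σ2/σ3 boundary: cluster /vnsj/ — the longest permitted-onset suffix is /sj/; onset = /sj/, preceding coda = /vn/.
σ3/σ4 boundary: cluster /jvj/ — the longest permitted-onset suffix is /vj/; onset = /vj/, preceding coda = /j/.
So the parse is dov.govn.sjqj.vjuvg.
Syllable 1 is /dov/ with coda /v/, so it is closed.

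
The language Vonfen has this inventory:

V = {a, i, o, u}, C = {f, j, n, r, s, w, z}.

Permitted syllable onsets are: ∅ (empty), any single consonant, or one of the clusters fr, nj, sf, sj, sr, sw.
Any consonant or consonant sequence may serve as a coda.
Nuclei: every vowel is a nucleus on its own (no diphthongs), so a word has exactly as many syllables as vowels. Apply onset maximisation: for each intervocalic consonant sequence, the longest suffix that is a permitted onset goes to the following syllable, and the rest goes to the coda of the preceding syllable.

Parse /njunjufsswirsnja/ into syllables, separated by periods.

nju.njufs.swirs.nja

Nuclei (vowels): u, u, i, a → 4 syllables.
V1 /u/ – V2 /u/: /nj/ — entire cluster is a permitted onset → onset /nj/, coda ∅.
V2 /u/ – V3 /i/: /fssw/ splits as /fs/ + /sw/ (/sw/ is the longest suffix that is a licit onset).
V3 /i/ – V4 /a/: /rsnj/ splits as /rs/ + /nj/ (/nj/ is the longest suffix that is a licit onset).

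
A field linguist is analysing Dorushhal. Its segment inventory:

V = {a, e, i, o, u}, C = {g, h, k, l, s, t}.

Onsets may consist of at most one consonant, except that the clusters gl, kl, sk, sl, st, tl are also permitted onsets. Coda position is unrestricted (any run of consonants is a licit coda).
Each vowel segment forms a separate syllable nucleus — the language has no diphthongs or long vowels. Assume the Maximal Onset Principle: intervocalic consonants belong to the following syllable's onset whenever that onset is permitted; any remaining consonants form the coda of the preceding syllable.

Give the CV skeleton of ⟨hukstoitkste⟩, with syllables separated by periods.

Nuclei (vowels): u, o, i, e → 4 syllables.
Between /u/ (V1) and /o/ (V2): /kst/ — longest licit onset from the right is /st/, leaving /k/ as coda.
Between /o/ (V2) and /i/ (V3): no consonants, so the boundary falls immediately after /o/.
Between /i/ (V3) and /e/ (V4): /tkst/ splits as /tk/ + /st/ (/st/ is the longest suffix that is a licit onset).
Putting it together: huk.sto.itk.ste.
Mapping each syllable to C/V: /huk/ → CVC, /sto/ → CCV, /itk/ → VCC, /ste/ → CCV.

CVC.CCV.VCC.CCV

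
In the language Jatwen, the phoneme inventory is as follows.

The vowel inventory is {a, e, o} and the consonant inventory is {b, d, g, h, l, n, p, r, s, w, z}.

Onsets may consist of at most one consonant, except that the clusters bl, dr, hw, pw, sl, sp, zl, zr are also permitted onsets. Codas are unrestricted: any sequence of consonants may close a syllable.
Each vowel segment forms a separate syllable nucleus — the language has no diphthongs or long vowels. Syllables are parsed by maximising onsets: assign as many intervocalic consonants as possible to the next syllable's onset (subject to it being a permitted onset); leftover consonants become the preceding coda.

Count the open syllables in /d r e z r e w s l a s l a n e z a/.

5

The vowels are e, e, a, a, e, a — 6 nuclei, so 6 syllables.
V1 /e/ – V2 /e/: cluster /zr/ — /zr/ is itself a permitted onset, so the whole cluster goes right; preceding coda = ∅.
V2 /e/ – V3 /a/: /wsl/; trying suffixes from longest down, /sl/ is the first permitted one, so coda /w/ | onset /sl/.
V3 /a/ – V4 /a/: /sl/ is a licit onset in full, so it all attaches to the next syllable.
V4 /a/ – V5 /e/: /n/ is a single consonant, so it becomes the next onset.
V5 /e/ – V6 /a/: just /z/ — single C goes to the following onset.
Putting it together: dre.zrew.sla.sla.ne.za.
Classifying each syllable: /dre/ (open), /zrew/ (closed), /sla/ (open), /sla/ (open), /ne/ (open), /za/ (open).
Open syllables: 5.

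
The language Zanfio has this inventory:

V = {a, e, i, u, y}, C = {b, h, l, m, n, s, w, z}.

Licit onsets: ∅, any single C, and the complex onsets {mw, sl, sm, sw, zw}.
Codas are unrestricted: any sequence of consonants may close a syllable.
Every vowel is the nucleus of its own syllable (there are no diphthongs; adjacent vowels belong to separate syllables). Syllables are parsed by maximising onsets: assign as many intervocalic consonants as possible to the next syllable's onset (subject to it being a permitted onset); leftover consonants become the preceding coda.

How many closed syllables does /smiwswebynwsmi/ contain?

2

Vowels present: i, e, y, i; each is a nucleus, giving 4 syllables.
σ1/σ2 boundary: cluster /wsw/ — the longest permitted-onset suffix is /sw/; onset = /sw/, preceding coda = /w/.
σ2/σ3 boundary: just /b/ — single C goes to the following onset.
σ3/σ4 boundary: /nwsm/; trying suffixes from longest down, /sm/ is the first permitted one, so coda /nw/ | onset /sm/.
Putting it together: smiw.swe.bynw.smi.
Classifying each syllable: /smiw/ (closed), /swe/ (open), /bynw/ (closed), /smi/ (open).
Closed syllables: 2.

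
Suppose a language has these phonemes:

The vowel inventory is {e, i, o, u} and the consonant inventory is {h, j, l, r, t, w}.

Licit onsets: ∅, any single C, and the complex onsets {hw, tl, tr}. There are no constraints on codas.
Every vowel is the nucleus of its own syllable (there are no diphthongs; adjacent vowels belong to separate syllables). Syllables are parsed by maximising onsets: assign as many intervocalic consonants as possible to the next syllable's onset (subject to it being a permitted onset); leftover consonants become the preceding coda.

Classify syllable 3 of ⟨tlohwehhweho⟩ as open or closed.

open

Nuclei (vowels): o, e, e, o → 4 syllables.
V1 /o/ – V2 /e/: /hw/ — entire cluster is a permitted onset → onset /hw/, coda ∅.
V2 /e/ – V3 /e/: cluster /hhw/ — the longest permitted-onset suffix is /hw/; onset = /hw/, preceding coda = /h/.
V3 /e/ – V4 /o/: just /h/ — single C goes to the following onset.
Syllabification: tlo.hweh.hwe.ho.
Syllable 3 is /hwe/; it ends in its nucleus with no coda, so it is open.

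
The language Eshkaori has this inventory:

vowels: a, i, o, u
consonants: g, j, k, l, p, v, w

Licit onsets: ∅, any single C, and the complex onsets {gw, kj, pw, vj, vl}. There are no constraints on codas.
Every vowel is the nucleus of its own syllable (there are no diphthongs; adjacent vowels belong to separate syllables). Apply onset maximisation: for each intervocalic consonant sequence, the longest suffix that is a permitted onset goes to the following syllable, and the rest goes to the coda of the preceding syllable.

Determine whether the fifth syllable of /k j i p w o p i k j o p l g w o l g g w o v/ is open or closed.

closed

Nuclei (vowels): i, o, i, o, o, o → 6 syllables.
Between /i/ (V1) and /o/ (V2): cluster /pw/ — /pw/ is itself a permitted onset, so the whole cluster goes right; preceding coda = ∅.
Between /o/ (V2) and /i/ (V3): /p/ is a single consonant, so it becomes the next onset.
Between /i/ (V3) and /o/ (V4): cluster /kj/ — /kj/ is itself a permitted onset, so the whole cluster goes right; preceding coda = ∅.
Between /o/ (V4) and /o/ (V5): /plgw/ — longest licit onset from the right is /gw/, leaving /pl/ as coda.
Between /o/ (V5) and /o/ (V6): /lggw/ — longest licit onset from the right is /gw/, leaving /lg/ as coda.
Putting it together: kji.pwo.pi.kjopl.gwolg.gwov.
Syllable 5 is /gwolg/ with coda /lg/, so it is closed.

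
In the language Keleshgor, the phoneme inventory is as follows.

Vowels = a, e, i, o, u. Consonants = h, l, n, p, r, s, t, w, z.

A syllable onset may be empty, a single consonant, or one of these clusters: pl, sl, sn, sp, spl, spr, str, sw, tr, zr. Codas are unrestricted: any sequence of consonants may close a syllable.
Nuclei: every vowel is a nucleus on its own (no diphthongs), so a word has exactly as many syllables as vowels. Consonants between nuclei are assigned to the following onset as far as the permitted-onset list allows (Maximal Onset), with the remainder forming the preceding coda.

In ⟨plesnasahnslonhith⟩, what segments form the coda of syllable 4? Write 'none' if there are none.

n

Nuclei (vowels): e, a, a, o, i → 5 syllables.
σ1/σ2 boundary: cluster /sn/ — /sn/ is itself a permitted onset, so the whole cluster goes right; preceding coda = ∅.
σ2/σ3 boundary: just /s/ — single C goes to the following onset.
σ3/σ4 boundary: cluster /hnsl/ — the longest permitted-onset suffix is /sl/; onset = /sl/, preceding coda = /hn/.
σ4/σ5 boundary: cluster /nh/ — the longest permitted-onset suffix is /h/; onset = /h/, preceding coda = /n/.
Putting it together: ple.sna.sahn.slon.hith.
Syllable 4 is /slon/: onset /sl/, nucleus /o/, coda /n/.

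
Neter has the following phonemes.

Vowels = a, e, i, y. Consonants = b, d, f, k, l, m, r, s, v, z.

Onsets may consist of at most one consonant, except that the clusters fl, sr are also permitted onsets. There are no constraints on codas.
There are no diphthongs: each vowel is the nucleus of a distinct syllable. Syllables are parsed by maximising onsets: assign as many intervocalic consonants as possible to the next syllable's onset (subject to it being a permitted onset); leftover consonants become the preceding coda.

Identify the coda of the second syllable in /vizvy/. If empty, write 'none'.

Nuclei (vowels): i, y → 2 syllables.
Between /i/ (V1) and /y/ (V2): /zv/ — longest licit onset from the right is /v/, leaving /z/ as coda.
Putting it together: viz.vy.
Syllable 2 is /vy/: onset /v/, nucleus /y/, coda ∅.

none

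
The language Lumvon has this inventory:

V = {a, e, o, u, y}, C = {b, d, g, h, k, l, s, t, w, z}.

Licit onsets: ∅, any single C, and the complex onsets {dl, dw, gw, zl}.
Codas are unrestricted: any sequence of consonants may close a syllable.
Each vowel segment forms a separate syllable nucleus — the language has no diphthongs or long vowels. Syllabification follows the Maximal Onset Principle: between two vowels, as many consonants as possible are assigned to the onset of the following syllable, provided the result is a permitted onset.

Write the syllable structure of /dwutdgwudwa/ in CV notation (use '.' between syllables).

CCVCC.CCV.CCV

Nuclei (vowels): u, u, a → 3 syllables.
σ1/σ2 boundary: cluster /tdgw/ — the longest permitted-onset suffix is /gw/; onset = /gw/, preceding coda = /td/.
σ2/σ3 boundary: /dw/ is a licit onset in full, so it all attaches to the next syllable.
Putting it together: dwutd.gwu.dwa.
Mapping each syllable to C/V: /dwutd/ → CCVCC, /gwu/ → CCV, /dwa/ → CCV.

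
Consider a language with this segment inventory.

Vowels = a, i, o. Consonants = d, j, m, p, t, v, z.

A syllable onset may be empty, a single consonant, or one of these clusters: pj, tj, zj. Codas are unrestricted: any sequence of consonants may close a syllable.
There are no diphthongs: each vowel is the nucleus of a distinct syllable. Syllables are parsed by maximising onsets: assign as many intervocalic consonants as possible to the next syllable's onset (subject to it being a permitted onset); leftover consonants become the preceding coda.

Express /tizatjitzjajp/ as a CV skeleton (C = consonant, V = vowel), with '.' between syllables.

CV.CV.CCVC.CCVCC

Nuclei (vowels): i, a, i, a → 4 syllables.
Between /i/ (V1) and /a/ (V2): /z/ → onset of the next syllable (single consonants are always licit onsets).
Between /a/ (V2) and /i/ (V3): /tj/ — entire cluster is a permitted onset → onset /tj/, coda ∅.
Between /i/ (V3) and /a/ (V4): /tzj/ splits as /t/ + /zj/ (/zj/ is the longest suffix that is a licit onset).
So the parse is ti.za.tjit.zjajp.
Mapping each syllable to C/V: /ti/ → CV, /za/ → CV, /tjit/ → CCVC, /zjajp/ → CCVCC.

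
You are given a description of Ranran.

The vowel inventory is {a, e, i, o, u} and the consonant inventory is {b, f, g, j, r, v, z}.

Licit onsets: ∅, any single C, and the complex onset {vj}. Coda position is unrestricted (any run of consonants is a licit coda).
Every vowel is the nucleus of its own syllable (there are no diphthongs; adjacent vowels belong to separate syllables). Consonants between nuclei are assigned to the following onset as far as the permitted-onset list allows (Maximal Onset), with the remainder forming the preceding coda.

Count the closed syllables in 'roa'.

0

The vowels are o, a — 2 nuclei, so 2 syllables.
σ1/σ2 boundary: no consonants, so the boundary falls immediately after /o/.
So the parse is ro.a.
Classifying each syllable: /ro/ (open), /a/ (open).
Closed syllables: 0.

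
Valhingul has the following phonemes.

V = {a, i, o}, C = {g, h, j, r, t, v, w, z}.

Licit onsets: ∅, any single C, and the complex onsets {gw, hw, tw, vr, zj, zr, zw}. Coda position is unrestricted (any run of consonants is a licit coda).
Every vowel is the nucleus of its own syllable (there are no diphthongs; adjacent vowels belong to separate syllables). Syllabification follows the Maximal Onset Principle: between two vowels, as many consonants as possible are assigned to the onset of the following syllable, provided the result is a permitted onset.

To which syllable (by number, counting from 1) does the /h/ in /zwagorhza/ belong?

Vowels present: a, o, a; each is a nucleus, giving 3 syllables.
/a…o/ gap (V1→V2): /g/ → onset of the next syllable (single consonants are always licit onsets).
/o…a/ gap (V2→V3): cluster /rhz/ — the longest permitted-onset suffix is /z/; onset = /z/, preceding coda = /rh/.
Putting it together: zwa.gorh.za.
The /h/ is in the coda of syllable 2 (/gorh/).

2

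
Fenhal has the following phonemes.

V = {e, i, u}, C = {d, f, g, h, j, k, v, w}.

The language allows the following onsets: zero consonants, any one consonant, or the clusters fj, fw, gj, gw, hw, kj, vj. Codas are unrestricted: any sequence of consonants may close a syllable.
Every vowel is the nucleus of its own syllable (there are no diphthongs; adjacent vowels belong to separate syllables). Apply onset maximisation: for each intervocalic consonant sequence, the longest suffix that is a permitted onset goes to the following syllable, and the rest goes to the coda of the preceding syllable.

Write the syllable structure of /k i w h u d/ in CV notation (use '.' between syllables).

Vowels present: i, u; each is a nucleus, giving 2 syllables.
/i…u/ gap (V1→V2): /wh/ — longest licit onset from the right is /h/, leaving /w/ as coda.
Syllabification: kiw.hud.
Mapping each syllable to C/V: /kiw/ → CVC, /hud/ → CVC.

CVC.CVC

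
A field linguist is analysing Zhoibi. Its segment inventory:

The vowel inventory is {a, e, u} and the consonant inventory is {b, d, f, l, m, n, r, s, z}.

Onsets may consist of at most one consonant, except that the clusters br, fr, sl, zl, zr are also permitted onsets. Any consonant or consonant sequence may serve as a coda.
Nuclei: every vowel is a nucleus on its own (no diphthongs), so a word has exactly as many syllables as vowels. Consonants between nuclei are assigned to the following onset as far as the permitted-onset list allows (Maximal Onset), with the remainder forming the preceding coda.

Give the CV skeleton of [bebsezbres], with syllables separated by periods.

Vowels present: e, e, e; each is a nucleus, giving 3 syllables.
Between /e/ (V1) and /e/ (V2): cluster /bs/ — the longest permitted-onset suffix is /s/; onset = /s/, preceding coda = /b/.
Between /e/ (V2) and /e/ (V3): cluster /zbr/ — the longest permitted-onset suffix is /br/; onset = /br/, preceding coda = /z/.
Putting it together: beb.sez.bres.
Mapping each syllable to C/V: /beb/ → CVC, /sez/ → CVC, /bres/ → CCVC.

CVC.CVC.CCVC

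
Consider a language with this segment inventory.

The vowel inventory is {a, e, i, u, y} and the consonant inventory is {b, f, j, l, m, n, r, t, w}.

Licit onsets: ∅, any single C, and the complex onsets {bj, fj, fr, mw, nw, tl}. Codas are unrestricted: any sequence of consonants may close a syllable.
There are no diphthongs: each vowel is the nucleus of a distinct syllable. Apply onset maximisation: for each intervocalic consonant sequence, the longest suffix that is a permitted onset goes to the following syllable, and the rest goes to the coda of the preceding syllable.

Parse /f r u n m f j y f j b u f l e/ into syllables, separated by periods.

Nuclei (vowels): u, y, u, e → 4 syllables.
Between /u/ (V1) and /y/ (V2): /nmfj/; trying suffixes from longest down, /fj/ is the first permitted one, so coda /nm/ | onset /fj/.
Between /y/ (V2) and /u/ (V3): cluster /fjb/ — the longest permitted-onset suffix is /b/; onset = /b/, preceding coda = /fj/.
Between /u/ (V3) and /e/ (V4): /fl/ splits as /f/ + /l/ (/l/ is the longest suffix that is a licit onset).

frunm.fjyfj.buf.le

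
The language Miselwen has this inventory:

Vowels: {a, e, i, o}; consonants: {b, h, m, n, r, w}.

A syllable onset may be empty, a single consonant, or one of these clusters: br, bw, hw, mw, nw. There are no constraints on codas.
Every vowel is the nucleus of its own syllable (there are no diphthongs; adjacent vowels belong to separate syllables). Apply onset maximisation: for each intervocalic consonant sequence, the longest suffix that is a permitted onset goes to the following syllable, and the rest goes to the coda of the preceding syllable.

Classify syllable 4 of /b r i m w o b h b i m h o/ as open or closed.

The vowels are i, o, i, o — 4 nuclei, so 4 syllables.
Between /i/ (V1) and /o/ (V2): /mw/ — entire cluster is a permitted onset → onset /mw/, coda ∅.
Between /o/ (V2) and /i/ (V3): /bhb/ splits as /bh/ + /b/ (/b/ is the longest suffix that is a licit onset).
Between /i/ (V3) and /o/ (V4): cluster /mh/ — the longest permitted-onset suffix is /h/; onset = /h/, preceding coda = /m/.
So the parse is bri.mwobh.bim.ho.
Syllable 4 is /ho/; it ends in its nucleus with no coda, so it is open.

open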